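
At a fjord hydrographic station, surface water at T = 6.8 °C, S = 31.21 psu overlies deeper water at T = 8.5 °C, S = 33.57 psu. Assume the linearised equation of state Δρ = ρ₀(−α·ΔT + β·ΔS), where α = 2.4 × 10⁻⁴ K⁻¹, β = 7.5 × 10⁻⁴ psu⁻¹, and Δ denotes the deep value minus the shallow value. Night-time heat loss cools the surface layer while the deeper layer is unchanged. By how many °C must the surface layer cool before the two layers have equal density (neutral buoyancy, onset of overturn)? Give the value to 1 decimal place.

Neutral buoyancy requires Δρ = 0, i.e. −α(T_deep − T_surf′) + β(S_deep − S_surf) = 0.
T_surf′ = T_deep − (β/α)·ΔS = 8.5 − (7.5 × 10⁻⁴/2.4 × 10⁻⁴)·(+2.36) = 1.125 °C.
Cooling required: 6.8 − (1.125) = 5.675 °C.

5.7 °C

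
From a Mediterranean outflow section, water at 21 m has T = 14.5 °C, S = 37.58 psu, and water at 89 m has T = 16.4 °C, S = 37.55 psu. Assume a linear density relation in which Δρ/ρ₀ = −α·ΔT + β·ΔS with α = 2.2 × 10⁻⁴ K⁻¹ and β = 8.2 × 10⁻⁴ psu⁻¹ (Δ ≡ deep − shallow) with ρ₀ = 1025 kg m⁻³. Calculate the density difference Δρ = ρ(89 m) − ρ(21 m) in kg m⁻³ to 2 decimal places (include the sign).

ΔT = +1.9 K, ΔS = -0.03 psu (deep − shallow).
Δρ/ρ₀ = −(2.2 × 10⁻⁴)(+1.9) + (8.2 × 10⁻⁴)(-0.03) = -4.426 × 10⁻⁴.
Δρ = 1025 × (-4.426 × 10⁻⁴) = -0.45 kg m⁻³.
Negative Δρ: lighter below, statically unstable.

-0.45 kg m⁻³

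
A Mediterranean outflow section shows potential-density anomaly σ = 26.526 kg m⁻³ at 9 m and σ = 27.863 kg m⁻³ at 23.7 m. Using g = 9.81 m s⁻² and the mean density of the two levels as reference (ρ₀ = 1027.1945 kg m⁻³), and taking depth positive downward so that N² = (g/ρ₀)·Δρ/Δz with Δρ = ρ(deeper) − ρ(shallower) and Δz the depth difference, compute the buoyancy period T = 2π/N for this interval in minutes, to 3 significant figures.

Δρ = 1027.863 − 1026.526 = 1.337 kg m⁻³ over Δz = 23.7 − 9 = 14.7 m.
N² = (9.81/1027.1945) × (1.337/14.7) = 8.6862 × 10⁻⁴ s⁻².
N = √(8.6862 × 10⁻⁴) = 0.029472 rad s⁻¹, so T = 2π/N = 213.19 s = 3.5532 min ≈ 3.55 min.
A positive N² confirms static stability across the interval.

3.55 min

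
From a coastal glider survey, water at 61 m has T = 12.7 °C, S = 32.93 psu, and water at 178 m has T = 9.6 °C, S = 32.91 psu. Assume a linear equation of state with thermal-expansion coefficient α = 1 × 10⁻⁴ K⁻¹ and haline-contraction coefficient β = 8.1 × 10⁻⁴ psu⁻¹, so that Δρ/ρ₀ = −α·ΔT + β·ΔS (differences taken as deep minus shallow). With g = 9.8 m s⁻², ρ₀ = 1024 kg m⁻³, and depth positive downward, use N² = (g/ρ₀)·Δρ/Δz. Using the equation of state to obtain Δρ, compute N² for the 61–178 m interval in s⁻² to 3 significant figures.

2.46 × 10⁻⁵ s⁻²

ΔT = -3.1 K, ΔS = -0.02 psu (deep − shallow).
Δρ/ρ₀ = −αΔT + βΔS = 3.10 × 10⁻⁴ − 1.62 × 10⁻⁵ = 2.938 × 10⁻⁴, so Δρ ≈ 0.3009 kg m⁻³.
N² = (g/ρ₀)·Δρ/Δz = g·(Δρ/ρ₀)/Δz = 9.8 × 2.938 × 10⁻⁴ / 117 = 2.4609 × 10⁻⁵ s⁻² ≈ 2.46 × 10⁻⁵ s⁻².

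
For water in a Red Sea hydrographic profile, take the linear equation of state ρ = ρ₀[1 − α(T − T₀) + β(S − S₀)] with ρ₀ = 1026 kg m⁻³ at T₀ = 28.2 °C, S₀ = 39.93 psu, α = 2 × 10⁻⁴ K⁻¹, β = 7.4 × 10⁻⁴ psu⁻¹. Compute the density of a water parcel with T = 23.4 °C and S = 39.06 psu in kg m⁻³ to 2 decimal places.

T − T₀ = -4.8 K, S − S₀ = -0.87 psu.
Bracket = 1 − α·(-4.8) + β·(-0.87) = 1 + (3.162 × 10⁻⁴) = 1.0003162.
ρ = 1026 × 1.0003162 = 1026.32 kg m⁻³.

1026.32 kg m⁻³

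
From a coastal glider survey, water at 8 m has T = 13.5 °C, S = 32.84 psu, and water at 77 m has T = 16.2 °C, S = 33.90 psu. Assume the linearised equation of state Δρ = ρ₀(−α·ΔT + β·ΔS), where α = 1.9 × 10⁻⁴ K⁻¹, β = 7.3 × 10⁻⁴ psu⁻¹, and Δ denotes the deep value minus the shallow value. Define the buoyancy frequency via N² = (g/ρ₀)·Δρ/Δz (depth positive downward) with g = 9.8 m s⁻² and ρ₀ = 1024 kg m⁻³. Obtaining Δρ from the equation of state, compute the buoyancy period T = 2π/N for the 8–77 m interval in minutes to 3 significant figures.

ΔT = +2.7 K, ΔS = +1.06 psu (deep − shallow).
Δρ/ρ₀ = −αΔT + βΔS = -5.13 × 10⁻⁴ + 7.738 × 10⁻⁴ = 2.608 × 10⁻⁴, so Δρ ≈ 0.2671 kg m⁻³.
N² = (g/ρ₀)·Δρ/Δz = g·(Δρ/ρ₀)/Δz = 9.8 × 2.608 × 10⁻⁴ / 69 = 3.7041 × 10⁻⁵ s⁻².
N = √(3.7041 × 10⁻⁵) = 6.0861 × 10⁻³ rad s⁻¹ → T = 2π/N = 1.0324 × 10³ s = 17.207 min ≈ 17.2 min.

17.2 min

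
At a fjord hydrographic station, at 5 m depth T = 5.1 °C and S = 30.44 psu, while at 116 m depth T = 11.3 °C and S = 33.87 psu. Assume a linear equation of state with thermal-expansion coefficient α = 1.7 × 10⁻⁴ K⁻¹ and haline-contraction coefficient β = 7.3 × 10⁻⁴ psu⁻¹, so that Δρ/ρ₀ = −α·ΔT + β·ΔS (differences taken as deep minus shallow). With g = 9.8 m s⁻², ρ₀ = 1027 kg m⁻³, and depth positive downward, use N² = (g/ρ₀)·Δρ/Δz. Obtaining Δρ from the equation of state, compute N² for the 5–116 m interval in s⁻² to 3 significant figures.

1.28 × 10⁻⁴ s⁻²

ΔT = +6.2 K, ΔS = +3.43 psu (deep − shallow).
Δρ/ρ₀ = −αΔT + βΔS = -1.054 × 10⁻³ + 2.5039 × 10⁻³ = 1.4499 × 10⁻³, so Δρ ≈ 1.489 kg m⁻³.
N² = (g/ρ₀)·Δρ/Δz = g·(Δρ/ρ₀)/Δz = 9.8 × 1.4499 × 10⁻³ / 111 = 1.2801 × 10⁻⁴ s⁻² ≈ 1.28 × 10⁻⁴ s⁻².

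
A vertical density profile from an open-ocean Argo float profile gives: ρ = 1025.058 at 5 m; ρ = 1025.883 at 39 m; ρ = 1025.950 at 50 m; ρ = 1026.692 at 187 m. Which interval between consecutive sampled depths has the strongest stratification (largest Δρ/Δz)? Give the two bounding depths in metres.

5–39 m

Compute the density gradient over each adjacent pair:
  5–39 m: Δρ/Δz = 0.825/34 = 0.024 kg m⁻⁴
  39–50 m: Δρ/Δz = 0.067/11 = 6.1 × 10⁻³ kg m⁻⁴
  50–187 m: Δρ/Δz = 0.742/137 = 5.4 × 10⁻³ kg m⁻⁴
The largest gradient is in the 5–39 m interval — the pycnocline.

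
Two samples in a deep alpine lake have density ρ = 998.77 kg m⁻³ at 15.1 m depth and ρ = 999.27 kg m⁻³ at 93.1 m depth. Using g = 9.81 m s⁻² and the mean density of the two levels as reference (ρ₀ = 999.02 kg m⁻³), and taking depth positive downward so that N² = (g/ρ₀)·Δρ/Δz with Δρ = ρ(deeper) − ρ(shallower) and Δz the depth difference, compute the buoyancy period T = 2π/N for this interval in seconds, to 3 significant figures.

Δρ = 999.27 − 998.77 = 0.50 kg m⁻³ over Δz = 93.1 − 15.1 = 78 m.
N² = (9.81/999.02) × (0.50/78) = 6.2946 × 10⁻⁵ s⁻².
N = √(6.2946 × 10⁻⁵) = 7.9339 × 10⁻³ rad s⁻¹, so T = 2π/N = 791.94 s ≈ 792 s.

792 s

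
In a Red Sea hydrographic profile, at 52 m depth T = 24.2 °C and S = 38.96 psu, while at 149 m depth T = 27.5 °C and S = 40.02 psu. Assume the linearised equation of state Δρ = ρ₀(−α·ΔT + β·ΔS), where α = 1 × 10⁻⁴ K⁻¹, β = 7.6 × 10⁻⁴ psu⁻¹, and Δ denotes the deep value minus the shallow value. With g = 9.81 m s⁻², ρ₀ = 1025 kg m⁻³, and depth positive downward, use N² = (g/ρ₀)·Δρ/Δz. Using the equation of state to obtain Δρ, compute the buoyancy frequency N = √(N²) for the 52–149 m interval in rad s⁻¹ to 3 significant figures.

6.94 × 10⁻³ rad s⁻¹

ΔT = +3.3 K, ΔS = +1.06 psu (deep − shallow).
Δρ/ρ₀ = −αΔT + βΔS = -3.30 × 10⁻⁴ + 8.056 × 10⁻⁴ = 4.756 × 10⁻⁴, so Δρ ≈ 0.4875 kg m⁻³.
N² = (g/ρ₀)·Δρ/Δz = g·(Δρ/ρ₀)/Δz = 9.81 × 4.756 × 10⁻⁴ / 97 = 4.8099 × 10⁻⁵ s⁻².
N = √(4.8099 × 10⁻⁵) = 6.9353 × 10⁻³ rad s⁻¹ ≈ 6.94 × 10⁻³ rad s⁻¹.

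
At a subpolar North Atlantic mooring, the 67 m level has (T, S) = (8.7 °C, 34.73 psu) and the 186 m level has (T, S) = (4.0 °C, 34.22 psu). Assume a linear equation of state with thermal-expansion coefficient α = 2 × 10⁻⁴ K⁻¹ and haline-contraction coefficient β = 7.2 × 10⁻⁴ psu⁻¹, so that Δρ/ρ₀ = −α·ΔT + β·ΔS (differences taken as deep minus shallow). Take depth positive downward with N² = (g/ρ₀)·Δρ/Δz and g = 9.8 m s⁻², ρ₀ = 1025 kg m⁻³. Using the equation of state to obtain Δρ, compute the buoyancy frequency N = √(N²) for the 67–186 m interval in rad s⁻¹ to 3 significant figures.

ΔT = -4.7 K, ΔS = -0.51 psu (deep − shallow).
Δρ/ρ₀ = −αΔT + βΔS = 9.40 × 10⁻⁴ − 3.672 × 10⁻⁴ = 5.728 × 10⁻⁴, so Δρ ≈ 0.5871 kg m⁻³.
N² = (g/ρ₀)·Δρ/Δz = g·(Δρ/ρ₀)/Δz = 9.8 × 5.728 × 10⁻⁴ / 119 = 4.7172 × 10⁻⁵ s⁻².
N = √(4.7172 × 10⁻⁵) = 6.8682 × 10⁻³ rad s⁻¹ ≈ 6.87 × 10⁻³ rad s⁻¹.

6.87 × 10⁻³ rad s⁻¹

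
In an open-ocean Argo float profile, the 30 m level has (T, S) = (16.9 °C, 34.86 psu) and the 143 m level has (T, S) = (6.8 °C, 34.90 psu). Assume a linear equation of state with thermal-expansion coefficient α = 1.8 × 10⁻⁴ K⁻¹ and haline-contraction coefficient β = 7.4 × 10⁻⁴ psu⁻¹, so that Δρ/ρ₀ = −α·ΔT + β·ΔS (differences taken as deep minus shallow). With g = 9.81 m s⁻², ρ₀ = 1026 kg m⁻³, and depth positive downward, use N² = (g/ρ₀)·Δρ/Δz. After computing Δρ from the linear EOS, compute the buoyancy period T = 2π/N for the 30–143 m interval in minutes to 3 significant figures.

ΔT = -10.1 K, ΔS = +0.04 psu (deep − shallow).
Δρ/ρ₀ = −αΔT + βΔS = 1.818 × 10⁻³ + 2.96 × 10⁻⁵ = 1.8476 × 10⁻³, so Δρ ≈ 1.896 kg m⁻³.
N² = (g/ρ₀)·Δρ/Δz = g·(Δρ/ρ₀)/Δz = 9.81 × 1.8476 × 10⁻³ / 113 = 1.6040 × 10⁻⁴ s⁻².
N = √(1.6040 × 10⁻⁴) = 0.012665 rad s⁻¹ → T = 2π/N = 496.11 s = 8.2685 min ≈ 8.27 min.

8.27 min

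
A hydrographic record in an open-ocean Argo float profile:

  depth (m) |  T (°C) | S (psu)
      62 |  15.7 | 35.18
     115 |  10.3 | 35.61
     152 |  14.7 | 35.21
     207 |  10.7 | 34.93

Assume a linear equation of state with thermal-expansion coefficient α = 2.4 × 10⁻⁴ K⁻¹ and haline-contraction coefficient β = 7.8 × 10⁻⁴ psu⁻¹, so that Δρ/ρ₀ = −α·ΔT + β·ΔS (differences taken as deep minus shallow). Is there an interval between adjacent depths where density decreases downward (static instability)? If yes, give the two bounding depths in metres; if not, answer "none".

Evaluate Δρ/ρ₀ = −αΔT + βΔS across each adjacent pair:
  62–115 m: −αΔT+βΔS = −(2.4 × 10⁻⁴)(-5.4)+(7.8 × 10⁻⁴)(+0.43) = 1.6 × 10⁻³ → stable
  115–152 m: −αΔT+βΔS = −(2.4 × 10⁻⁴)(+4.4)+(7.8 × 10⁻⁴)(-0.40) = -1.4 × 10⁻³ → UNSTABLE
  152–207 m: −αΔT+βΔS = −(2.4 × 10⁻⁴)(-4.0)+(7.8 × 10⁻⁴)(-0.28) = 7.4 × 10⁻⁴ → stable
The 115–152 m interval has Δρ < 0: lighter water underlies denser water.

115–152 m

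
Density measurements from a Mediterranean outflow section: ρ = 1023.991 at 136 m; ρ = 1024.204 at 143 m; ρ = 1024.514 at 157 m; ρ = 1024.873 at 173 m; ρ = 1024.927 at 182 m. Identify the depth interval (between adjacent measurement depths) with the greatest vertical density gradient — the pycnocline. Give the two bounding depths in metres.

Compute the density gradient over each adjacent pair:
  136–143 m: Δρ/Δz = 0.213/7 = 0.030 kg m⁻⁴
  143–157 m: Δρ/Δz = 0.310/14 = 0.022 kg m⁻⁴
  157–173 m: Δρ/Δz = 0.359/16 = 0.022 kg m⁻⁴
  173–182 m: Δρ/Δz = 0.054/9 = 6.0 × 10⁻³ kg m⁻⁴
The largest gradient is in the 136–143 m interval — the pycnocline.

136–143 m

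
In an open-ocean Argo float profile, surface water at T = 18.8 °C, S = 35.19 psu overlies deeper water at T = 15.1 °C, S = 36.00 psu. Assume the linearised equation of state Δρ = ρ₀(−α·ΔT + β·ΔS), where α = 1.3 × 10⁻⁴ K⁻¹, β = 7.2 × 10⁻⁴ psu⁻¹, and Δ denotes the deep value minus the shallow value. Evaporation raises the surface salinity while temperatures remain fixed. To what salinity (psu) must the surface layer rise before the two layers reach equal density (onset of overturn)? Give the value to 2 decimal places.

Neutral buoyancy requires −α(T_deep − T_surf) + β(S_deep − S_surf′) = 0.
S_surf′ = S_deep − (α/β)·ΔT = 36.00 − (1.3 × 10⁻⁴/7.2 × 10⁻⁴)·(-3.7) = 36.6681 psu.
Increase required: 36.6681 − 35.19 = 1.4781 psu.

36.67 psu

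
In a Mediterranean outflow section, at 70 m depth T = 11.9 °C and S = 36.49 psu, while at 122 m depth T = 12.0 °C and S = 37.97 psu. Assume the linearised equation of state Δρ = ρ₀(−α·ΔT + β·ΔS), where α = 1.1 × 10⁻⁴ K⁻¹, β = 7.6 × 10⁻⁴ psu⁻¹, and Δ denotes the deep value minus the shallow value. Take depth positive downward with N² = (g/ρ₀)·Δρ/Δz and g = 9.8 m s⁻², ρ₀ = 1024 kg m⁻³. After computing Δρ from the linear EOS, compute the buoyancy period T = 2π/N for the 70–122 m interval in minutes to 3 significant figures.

7.23 min

ΔT = +0.1 K, ΔS = +1.48 psu (deep − shallow).
Δρ/ρ₀ = −αΔT + βΔS = -1.10 × 10⁻⁵ + 1.1248 × 10⁻³ = 1.1138 × 10⁻³, so Δρ ≈ 1.141 kg m⁻³.
N² = (g/ρ₀)·Δρ/Δz = g·(Δρ/ρ₀)/Δz = 9.8 × 1.1138 × 10⁻³ / 52 = 2.0991 × 10⁻⁴ s⁻².
N = √(2.0991 × 10⁻⁴) = 0.014488 rad s⁻¹ → T = 2π/N = 433.68 s = 7.2280 min ≈ 7.23 min.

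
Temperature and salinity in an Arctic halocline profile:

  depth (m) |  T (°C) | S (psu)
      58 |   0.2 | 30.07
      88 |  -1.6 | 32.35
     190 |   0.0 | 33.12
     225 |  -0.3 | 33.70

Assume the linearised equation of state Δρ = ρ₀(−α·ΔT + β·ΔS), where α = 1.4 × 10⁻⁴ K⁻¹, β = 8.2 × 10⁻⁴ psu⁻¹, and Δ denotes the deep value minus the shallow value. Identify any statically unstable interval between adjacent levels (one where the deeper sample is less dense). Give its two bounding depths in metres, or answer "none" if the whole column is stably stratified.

none

Evaluate Δρ/ρ₀ = −αΔT + βΔS across each adjacent pair:
  58–88 m: −αΔT+βΔS = −(1.4 × 10⁻⁴)(-1.8)+(8.2 × 10⁻⁴)(+2.28) = 2.1 × 10⁻³ → stable
  88–190 m: −αΔT+βΔS = −(1.4 × 10⁻⁴)(+1.6)+(8.2 × 10⁻⁴)(+0.77) = 4.1 × 10⁻⁴ → stable
  190–225 m: −αΔT+βΔS = −(1.4 × 10⁻⁴)(-0.3)+(8.2 × 10⁻⁴)(+0.58) = 5.2 × 10⁻⁴ → stable
Every interval has Δρ > 0: the column is stably stratified throughout.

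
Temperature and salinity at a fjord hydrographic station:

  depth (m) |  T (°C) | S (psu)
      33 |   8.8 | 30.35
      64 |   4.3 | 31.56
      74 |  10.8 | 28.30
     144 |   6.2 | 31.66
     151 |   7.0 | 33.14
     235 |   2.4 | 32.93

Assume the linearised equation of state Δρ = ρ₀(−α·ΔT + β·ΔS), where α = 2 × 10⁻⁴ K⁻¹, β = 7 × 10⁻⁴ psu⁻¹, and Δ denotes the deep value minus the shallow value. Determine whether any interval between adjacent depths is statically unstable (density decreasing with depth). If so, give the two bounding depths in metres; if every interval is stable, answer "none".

Evaluate Δρ/ρ₀ = −αΔT + βΔS across each adjacent pair:
  33–64 m: −αΔT+βΔS = −(2 × 10⁻⁴)(-4.5)+(7 × 10⁻⁴)(+1.21) = 1.7 × 10⁻³ → stable
  64–74 m: −αΔT+βΔS = −(2 × 10⁻⁴)(+6.5)+(7 × 10⁻⁴)(-3.26) = -3.6 × 10⁻³ → UNSTABLE
  74–144 m: −αΔT+βΔS = −(2 × 10⁻⁴)(-4.6)+(7 × 10⁻⁴)(+3.36) = 3.3 × 10⁻³ → stable
  144–151 m: −αΔT+βΔS = −(2 × 10⁻⁴)(+0.8)+(7 × 10⁻⁴)(+1.48) = 8.8 × 10⁻⁴ → stable
  151–235 m: −αΔT+βΔS = −(2 × 10⁻⁴)(-4.6)+(7 × 10⁻⁴)(-0.21) = 7.7 × 10⁻⁴ → stable
The 64–74 m interval has Δρ < 0: lighter water underlies denser water.

64–74 m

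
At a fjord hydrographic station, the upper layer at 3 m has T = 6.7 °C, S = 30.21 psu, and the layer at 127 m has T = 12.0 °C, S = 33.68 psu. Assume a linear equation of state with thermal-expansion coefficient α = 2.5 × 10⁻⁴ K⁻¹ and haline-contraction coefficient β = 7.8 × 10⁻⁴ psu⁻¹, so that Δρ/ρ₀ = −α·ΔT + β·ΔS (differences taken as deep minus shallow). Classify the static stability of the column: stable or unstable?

ΔT = 12.0 − 6.7 = +5.3 K and ΔS = 33.68 − 30.21 = +3.47 psu (deep − shallow).
−αΔT = -1.325 × 10⁻³; βΔS = 2.7066 × 10⁻³; sum Δρ/ρ₀ = 1.3816 × 10⁻³.
Δρ/ρ₀ > 0, so Δρ > 0: deeper water is denser → statically stable.

stable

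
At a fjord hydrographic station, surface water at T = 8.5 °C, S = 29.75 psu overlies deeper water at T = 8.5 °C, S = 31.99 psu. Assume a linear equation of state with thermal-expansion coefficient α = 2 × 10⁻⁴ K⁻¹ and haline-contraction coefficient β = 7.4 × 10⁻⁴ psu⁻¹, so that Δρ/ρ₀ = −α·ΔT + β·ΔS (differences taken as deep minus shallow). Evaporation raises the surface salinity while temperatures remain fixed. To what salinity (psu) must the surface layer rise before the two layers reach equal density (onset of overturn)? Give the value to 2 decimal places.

31.99 psu

Neutral buoyancy requires −α(T_deep − T_surf) + β(S_deep − S_surf′) = 0.
S_surf′ = S_deep − (α/β)·ΔT = 31.99 − (2 × 10⁻⁴/7.4 × 10⁻⁴)·(+0.0) = 31.9900 psu.
Increase required: 31.9900 − 29.75 = 2.2400 psu.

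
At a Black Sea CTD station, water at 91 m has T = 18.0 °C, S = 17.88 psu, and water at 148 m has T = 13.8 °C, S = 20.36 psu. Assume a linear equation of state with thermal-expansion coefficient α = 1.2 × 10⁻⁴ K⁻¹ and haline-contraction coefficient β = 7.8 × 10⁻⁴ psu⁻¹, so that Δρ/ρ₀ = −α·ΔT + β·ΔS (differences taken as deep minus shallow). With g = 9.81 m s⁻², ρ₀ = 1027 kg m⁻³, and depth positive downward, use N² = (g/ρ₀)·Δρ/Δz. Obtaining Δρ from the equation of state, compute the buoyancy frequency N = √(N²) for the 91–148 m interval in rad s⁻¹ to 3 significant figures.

0.0205 rad s⁻¹

ΔT = -4.2 K, ΔS = +2.48 psu (deep − shallow).
Δρ/ρ₀ = −αΔT + βΔS = 5.04 × 10⁻⁴ + 1.9344 × 10⁻³ = 2.4384 × 10⁻³, so Δρ ≈ 2.504 kg m⁻³.
N² = (g/ρ₀)·Δρ/Δz = g·(Δρ/ρ₀)/Δz = 9.81 × 2.4384 × 10⁻³ / 57 = 4.1966 × 10⁻⁴ s⁻².
N = √(4.1966 × 10⁻⁴) = 0.020486 rad s⁻¹ ≈ 0.0205 rad s⁻¹.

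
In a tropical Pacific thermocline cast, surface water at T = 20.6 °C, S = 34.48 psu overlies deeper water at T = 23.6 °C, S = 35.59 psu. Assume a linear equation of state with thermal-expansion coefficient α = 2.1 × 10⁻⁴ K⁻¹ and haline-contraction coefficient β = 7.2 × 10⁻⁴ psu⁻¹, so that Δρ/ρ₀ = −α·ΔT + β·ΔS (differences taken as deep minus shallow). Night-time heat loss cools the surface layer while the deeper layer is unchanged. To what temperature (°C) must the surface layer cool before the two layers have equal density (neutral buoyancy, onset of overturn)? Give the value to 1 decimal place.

19.8 °C

Neutral buoyancy requires Δρ = 0, i.e. −α(T_deep − T_surf′) + β(S_deep − S_surf) = 0.
T_surf′ = T_deep − (β/α)·ΔS = 23.6 − (7.2 × 10⁻⁴/2.1 × 10⁻⁴)·(+1.11) = 19.794 °C.
Cooling required: 20.6 − (19.794) = 0.806 °C.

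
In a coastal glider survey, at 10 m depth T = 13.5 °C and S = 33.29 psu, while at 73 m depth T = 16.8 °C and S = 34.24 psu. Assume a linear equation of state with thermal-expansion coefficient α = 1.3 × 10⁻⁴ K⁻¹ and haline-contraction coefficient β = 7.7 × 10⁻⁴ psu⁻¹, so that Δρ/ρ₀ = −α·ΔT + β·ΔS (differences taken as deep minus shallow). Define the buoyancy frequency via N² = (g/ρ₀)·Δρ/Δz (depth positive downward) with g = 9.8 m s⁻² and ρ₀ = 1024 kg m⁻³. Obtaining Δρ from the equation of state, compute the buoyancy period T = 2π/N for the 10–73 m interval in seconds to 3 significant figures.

ΔT = +3.3 K, ΔS = +0.95 psu (deep − shallow).
Δρ/ρ₀ = −αΔT + βΔS = -4.29 × 10⁻⁴ + 7.315 × 10⁻⁴ = 3.025 × 10⁻⁴, so Δρ ≈ 0.3098 kg m⁻³.
N² = (g/ρ₀)·Δρ/Δz = g·(Δρ/ρ₀)/Δz = 9.8 × 3.025 × 10⁻⁴ / 63 = 4.7056 × 10⁻⁵ s⁻².
N = √(4.7056 × 10⁻⁵) = 6.8597 × 10⁻³ rad s⁻¹ → T = 2π/N = 915.96 s ≈ 916 s.

916 s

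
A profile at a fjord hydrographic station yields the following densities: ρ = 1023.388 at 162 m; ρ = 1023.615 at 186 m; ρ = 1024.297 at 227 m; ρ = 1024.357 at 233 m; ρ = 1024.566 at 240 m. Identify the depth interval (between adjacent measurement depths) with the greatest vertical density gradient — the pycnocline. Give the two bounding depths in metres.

233–240 m

Compute the density gradient over each adjacent pair:
  162–186 m: Δρ/Δz = 0.227/24 = 9.5 × 10⁻³ kg m⁻⁴
  186–227 m: Δρ/Δz = 0.682/41 = 0.017 kg m⁻⁴
  227–233 m: Δρ/Δz = 0.060/6 = 0.010 kg m⁻⁴
  233–240 m: Δρ/Δz = 0.209/7 = 0.030 kg m⁻⁴
The largest gradient is in the 233–240 m interval — the pycnocline.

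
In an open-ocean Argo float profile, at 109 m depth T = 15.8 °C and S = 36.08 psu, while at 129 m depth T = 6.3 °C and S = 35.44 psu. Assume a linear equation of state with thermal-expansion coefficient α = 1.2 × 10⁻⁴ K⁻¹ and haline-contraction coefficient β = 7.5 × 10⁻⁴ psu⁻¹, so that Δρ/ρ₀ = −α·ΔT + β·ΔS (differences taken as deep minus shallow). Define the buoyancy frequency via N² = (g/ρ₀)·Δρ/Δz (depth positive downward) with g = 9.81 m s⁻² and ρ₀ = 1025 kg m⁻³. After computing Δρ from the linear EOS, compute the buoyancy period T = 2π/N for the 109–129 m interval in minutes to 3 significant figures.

ΔT = -9.5 K, ΔS = -0.64 psu (deep − shallow).
Δρ/ρ₀ = −αΔT + βΔS = 1.14 × 10⁻³ − 4.80 × 10⁻⁴ = 6.60 × 10⁻⁴, so Δρ ≈ 0.6765 kg m⁻³.
N² = (g/ρ₀)·Δρ/Δz = g·(Δρ/ρ₀)/Δz = 9.81 × 6.60 × 10⁻⁴ / 20 = 3.2373 × 10⁻⁴ s⁻².
N = √(3.2373 × 10⁻⁴) = 0.017992 rad s⁻¹ → T = 2π/N = 349.22 s = 5.8203 min ≈ 5.82 min.

5.82 min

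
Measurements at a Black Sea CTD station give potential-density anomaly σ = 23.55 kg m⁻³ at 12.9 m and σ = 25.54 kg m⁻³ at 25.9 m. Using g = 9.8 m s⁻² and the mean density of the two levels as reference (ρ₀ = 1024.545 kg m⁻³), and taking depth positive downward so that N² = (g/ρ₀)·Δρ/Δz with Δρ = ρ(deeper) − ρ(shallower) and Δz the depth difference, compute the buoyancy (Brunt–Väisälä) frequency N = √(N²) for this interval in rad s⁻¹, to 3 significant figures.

0.0383 rad s⁻¹

Δρ = 1025.54 − 1023.55 = 1.99 kg m⁻³ over Δz = 25.9 − 12.9 = 13 m.
N² = (9.8/1024.545) × (1.99/13) = 1.4642 × 10⁻³ s⁻².
N = √(1.4642 × 10⁻³) = 0.038265 rad s⁻¹ ≈ 0.0383 rad s⁻¹.
Since Δρ > 0 the layer is stably stratified.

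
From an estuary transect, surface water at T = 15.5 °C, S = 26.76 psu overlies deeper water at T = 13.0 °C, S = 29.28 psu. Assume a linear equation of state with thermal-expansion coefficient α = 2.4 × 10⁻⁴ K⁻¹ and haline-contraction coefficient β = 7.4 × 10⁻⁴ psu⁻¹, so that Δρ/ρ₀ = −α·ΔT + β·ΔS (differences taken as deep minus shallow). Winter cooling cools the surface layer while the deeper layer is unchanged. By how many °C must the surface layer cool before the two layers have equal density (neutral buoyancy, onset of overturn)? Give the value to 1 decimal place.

10.3 °C

Neutral buoyancy requires Δρ = 0, i.e. −α(T_deep − T_surf′) + β(S_deep − S_surf) = 0.
T_surf′ = T_deep − (β/α)·ΔS = 13.0 − (7.4 × 10⁻⁴/2.4 × 10⁻⁴)·(+2.52) = 5.230 °C.
Cooling required: 15.5 − (5.230) = 10.270 °C.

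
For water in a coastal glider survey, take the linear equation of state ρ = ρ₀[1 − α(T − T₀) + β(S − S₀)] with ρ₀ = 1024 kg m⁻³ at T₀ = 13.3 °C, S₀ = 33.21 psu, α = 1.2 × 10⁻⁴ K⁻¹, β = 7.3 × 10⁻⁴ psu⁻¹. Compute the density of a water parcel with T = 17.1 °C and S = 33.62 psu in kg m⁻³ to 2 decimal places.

T − T₀ = +3.8 K, S − S₀ = +0.41 psu.
Bracket = 1 − α·(+3.8) + β·(+0.41) = 1 + (-1.567 × 10⁻⁴) = 0.9998433.
ρ = 1024 × 0.9998433 = 1023.84 kg m⁻³.

1023.84 kg m⁻³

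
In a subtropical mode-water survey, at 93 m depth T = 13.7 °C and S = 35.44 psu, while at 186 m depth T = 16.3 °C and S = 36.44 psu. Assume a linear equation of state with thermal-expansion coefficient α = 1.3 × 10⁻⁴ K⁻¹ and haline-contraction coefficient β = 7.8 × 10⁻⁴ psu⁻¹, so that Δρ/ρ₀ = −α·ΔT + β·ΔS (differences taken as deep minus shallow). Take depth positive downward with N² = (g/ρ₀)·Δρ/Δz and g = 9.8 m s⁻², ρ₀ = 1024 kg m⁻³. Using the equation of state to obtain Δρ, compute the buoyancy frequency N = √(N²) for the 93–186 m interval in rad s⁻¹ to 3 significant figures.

ΔT = +2.6 K, ΔS = +1.00 psu (deep − shallow).
Δρ/ρ₀ = −αΔT + βΔS = -3.38 × 10⁻⁴ + 7.80 × 10⁻⁴ = 4.42 × 10⁻⁴, so Δρ ≈ 0.4526 kg m⁻³.
N² = (g/ρ₀)·Δρ/Δz = g·(Δρ/ρ₀)/Δz = 9.8 × 4.42 × 10⁻⁴ / 93 = 4.6576 × 10⁻⁵ s⁻².
N = √(4.6576 × 10⁻⁵) = 6.8247 × 10⁻³ rad s⁻¹ ≈ 6.82 × 10⁻³ rad s⁻¹.

6.82 × 10⁻³ rad s⁻¹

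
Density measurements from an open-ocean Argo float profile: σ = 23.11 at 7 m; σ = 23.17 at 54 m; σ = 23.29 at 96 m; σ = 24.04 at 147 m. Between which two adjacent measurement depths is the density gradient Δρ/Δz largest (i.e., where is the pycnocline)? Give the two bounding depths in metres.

96–147 m

Compute the density gradient over each adjacent pair:
  7–54 m: Δρ/Δz = 0.06/47 = 1.3 × 10⁻³ kg m⁻⁴
  54–96 m: Δρ/Δz = 0.12/42 = 2.9 × 10⁻³ kg m⁻⁴
  96–147 m: Δρ/Δz = 0.75/51 = 0.015 kg m⁻⁴
The largest gradient is in the 96–147 m interval — the pycnocline.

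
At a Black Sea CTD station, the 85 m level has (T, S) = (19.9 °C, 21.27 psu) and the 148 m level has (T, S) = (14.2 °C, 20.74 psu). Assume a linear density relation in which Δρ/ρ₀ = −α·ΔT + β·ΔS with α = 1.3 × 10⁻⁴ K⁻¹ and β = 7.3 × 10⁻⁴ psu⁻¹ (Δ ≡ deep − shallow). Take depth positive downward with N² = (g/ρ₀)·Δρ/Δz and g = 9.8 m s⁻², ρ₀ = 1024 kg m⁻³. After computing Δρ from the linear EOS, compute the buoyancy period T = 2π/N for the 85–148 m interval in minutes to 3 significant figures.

ΔT = -5.7 K, ΔS = -0.53 psu (deep − shallow).
Δρ/ρ₀ = −αΔT + βΔS = 7.41 × 10⁻⁴ − 3.869 × 10⁻⁴ = 3.541 × 10⁻⁴, so Δρ ≈ 0.3626 kg m⁻³.
N² = (g/ρ₀)·Δρ/Δz = g·(Δρ/ρ₀)/Δz = 9.8 × 3.541 × 10⁻⁴ / 63 = 5.5082 × 10⁻⁵ s⁻².
N = √(5.5082 × 10⁻⁵) = 7.4217 × 10⁻³ rad s⁻¹ → T = 2π/N = 846.60 s = 14.110 min ≈ 14.1 min.

14.1 min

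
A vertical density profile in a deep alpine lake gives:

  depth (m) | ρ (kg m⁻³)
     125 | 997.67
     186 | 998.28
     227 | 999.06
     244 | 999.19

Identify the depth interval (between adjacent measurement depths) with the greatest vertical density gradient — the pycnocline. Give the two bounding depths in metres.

186–227 m

Compute the density gradient over each adjacent pair:
  125–186 m: Δρ/Δz = 0.61/61 = 0.010 kg m⁻⁴
  186–227 m: Δρ/Δz = 0.78/41 = 0.019 kg m⁻⁴
  227–244 m: Δρ/Δz = 0.13/17 = 7.6 × 10⁻³ kg m⁻⁴
The largest gradient is in the 186–227 m interval — the pycnocline.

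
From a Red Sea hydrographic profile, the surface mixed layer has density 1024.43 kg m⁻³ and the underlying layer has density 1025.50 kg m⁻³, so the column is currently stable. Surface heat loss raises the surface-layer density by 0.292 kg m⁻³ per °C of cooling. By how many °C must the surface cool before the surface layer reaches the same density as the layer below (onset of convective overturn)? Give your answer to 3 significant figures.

3.66 °C

Density deficit of the surface layer: 1025.50 − 1024.43 = 1.07 kg m⁻³.
Required change = 1.07 / 0.292 = 3.66 °C.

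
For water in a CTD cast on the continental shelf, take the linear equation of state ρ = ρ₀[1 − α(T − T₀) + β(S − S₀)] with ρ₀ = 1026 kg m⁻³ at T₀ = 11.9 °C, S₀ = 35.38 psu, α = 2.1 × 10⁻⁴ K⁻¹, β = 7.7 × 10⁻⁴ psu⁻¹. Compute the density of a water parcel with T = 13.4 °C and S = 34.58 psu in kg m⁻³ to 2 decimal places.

T − T₀ = +1.5 K, S − S₀ = -0.80 psu.
Bracket = 1 − α·(+1.5) + β·(-0.80) = 1 + (-9.31 × 10⁻⁴) = 0.9990690.
ρ = 1026 × 0.9990690 = 1025.04 kg m⁻³.

1025.04 kg m⁻³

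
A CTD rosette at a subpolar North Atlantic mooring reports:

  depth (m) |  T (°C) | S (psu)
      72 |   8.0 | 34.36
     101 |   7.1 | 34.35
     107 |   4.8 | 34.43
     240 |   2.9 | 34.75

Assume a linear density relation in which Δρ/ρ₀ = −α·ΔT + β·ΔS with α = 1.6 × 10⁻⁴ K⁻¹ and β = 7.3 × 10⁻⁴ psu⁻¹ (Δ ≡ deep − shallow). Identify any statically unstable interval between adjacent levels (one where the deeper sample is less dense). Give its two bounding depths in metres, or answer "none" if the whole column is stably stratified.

Evaluate Δρ/ρ₀ = −αΔT + βΔS across each adjacent pair:
  72–101 m: −αΔT+βΔS = −(1.6 × 10⁻⁴)(-0.9)+(7.3 × 10⁻⁴)(-0.01) = 1.4 × 10⁻⁴ → stable
  101–107 m: −αΔT+βΔS = −(1.6 × 10⁻⁴)(-2.3)+(7.3 × 10⁻⁴)(+0.08) = 4.3 × 10⁻⁴ → stable
  107–240 m: −αΔT+βΔS = −(1.6 × 10⁻⁴)(-1.9)+(7.3 × 10⁻⁴)(+0.32) = 5.4 × 10⁻⁴ → stable
Every interval has Δρ > 0: the column is stably stratified throughout.

none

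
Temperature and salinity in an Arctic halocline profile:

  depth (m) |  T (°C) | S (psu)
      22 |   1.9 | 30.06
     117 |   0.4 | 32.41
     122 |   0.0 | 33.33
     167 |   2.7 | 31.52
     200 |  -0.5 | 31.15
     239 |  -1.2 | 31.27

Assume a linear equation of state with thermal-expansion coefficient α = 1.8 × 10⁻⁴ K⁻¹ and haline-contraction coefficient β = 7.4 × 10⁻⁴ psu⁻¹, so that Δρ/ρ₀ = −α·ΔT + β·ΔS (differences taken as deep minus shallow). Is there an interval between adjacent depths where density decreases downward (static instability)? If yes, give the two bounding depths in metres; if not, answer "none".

122–167 m

Evaluate Δρ/ρ₀ = −αΔT + βΔS across each adjacent pair:
  22–117 m: −αΔT+βΔS = −(1.8 × 10⁻⁴)(-1.5)+(7.4 × 10⁻⁴)(+2.35) = 2.0 × 10⁻³ → stable
  117–122 m: −αΔT+βΔS = −(1.8 × 10⁻⁴)(-0.4)+(7.4 × 10⁻⁴)(+0.92) = 7.5 × 10⁻⁴ → stable
  122–167 m: −αΔT+βΔS = −(1.8 × 10⁻⁴)(+2.7)+(7.4 × 10⁻⁴)(-1.81) = -1.8 × 10⁻³ → UNSTABLE
  167–200 m: −αΔT+βΔS = −(1.8 × 10⁻⁴)(-3.2)+(7.4 × 10⁻⁴)(-0.37) = 3.0 × 10⁻⁴ → stable
  200–239 m: −αΔT+βΔS = −(1.8 × 10⁻⁴)(-0.7)+(7.4 × 10⁻⁴)(+0.12) = 2.1 × 10⁻⁴ → stable
The 122–167 m interval has Δρ < 0: lighter water underlies denser water.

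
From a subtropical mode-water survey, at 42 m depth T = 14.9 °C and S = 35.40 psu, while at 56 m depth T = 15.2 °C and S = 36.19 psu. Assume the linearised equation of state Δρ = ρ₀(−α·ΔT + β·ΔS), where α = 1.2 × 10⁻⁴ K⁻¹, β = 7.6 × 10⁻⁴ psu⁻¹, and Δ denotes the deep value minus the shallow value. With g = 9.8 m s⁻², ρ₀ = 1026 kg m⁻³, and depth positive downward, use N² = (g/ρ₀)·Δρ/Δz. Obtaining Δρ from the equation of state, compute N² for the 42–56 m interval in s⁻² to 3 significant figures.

3.95 × 10⁻⁴ s⁻²

ΔT = +0.3 K, ΔS = +0.79 psu (deep − shallow).
Δρ/ρ₀ = −αΔT + βΔS = -3.60 × 10⁻⁵ + 6.004 × 10⁻⁴ = 5.644 × 10⁻⁴, so Δρ ≈ 0.5791 kg m⁻³.
N² = (g/ρ₀)·Δρ/Δz = g·(Δρ/ρ₀)/Δz = 9.8 × 5.644 × 10⁻⁴ / 14 = 3.9508 × 10⁻⁴ s⁻² ≈ 3.95 × 10⁻⁴ s⁻².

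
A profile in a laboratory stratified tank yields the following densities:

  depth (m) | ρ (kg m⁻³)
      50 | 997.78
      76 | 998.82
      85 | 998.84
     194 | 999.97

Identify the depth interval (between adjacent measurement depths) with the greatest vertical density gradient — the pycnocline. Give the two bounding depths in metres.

Compute the density gradient over each adjacent pair:
  50–76 m: Δρ/Δz = 1.04/26 = 0.040 kg m⁻⁴
  76–85 m: Δρ/Δz = 0.02/9 = 2.2 × 10⁻³ kg m⁻⁴
  85–194 m: Δρ/Δz = 1.13/109 = 0.010 kg m⁻⁴
The largest gradient is in the 50–76 m interval — the pycnocline.

50–76 m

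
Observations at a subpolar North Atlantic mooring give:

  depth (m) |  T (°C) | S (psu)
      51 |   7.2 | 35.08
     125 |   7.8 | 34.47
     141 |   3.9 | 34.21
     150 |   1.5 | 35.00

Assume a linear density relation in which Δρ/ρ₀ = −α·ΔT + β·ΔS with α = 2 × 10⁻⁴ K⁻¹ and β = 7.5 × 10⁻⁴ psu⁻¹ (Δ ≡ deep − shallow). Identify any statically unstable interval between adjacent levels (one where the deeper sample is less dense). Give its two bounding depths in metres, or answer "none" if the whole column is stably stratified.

51–125 m

Evaluate Δρ/ρ₀ = −αΔT + βΔS across each adjacent pair:
  51–125 m: −αΔT+βΔS = −(2 × 10⁻⁴)(+0.6)+(7.5 × 10⁻⁴)(-0.61) = -5.8 × 10⁻⁴ → UNSTABLE
  125–141 m: −αΔT+βΔS = −(2 × 10⁻⁴)(-3.9)+(7.5 × 10⁻⁴)(-0.26) = 5.9 × 10⁻⁴ → stable
  141–150 m: −αΔT+βΔS = −(2 × 10⁻⁴)(-2.4)+(7.5 × 10⁻⁴)(+0.79) = 1.1 × 10⁻³ → stable
The 51–125 m interval has Δρ < 0: lighter water underlies denser water.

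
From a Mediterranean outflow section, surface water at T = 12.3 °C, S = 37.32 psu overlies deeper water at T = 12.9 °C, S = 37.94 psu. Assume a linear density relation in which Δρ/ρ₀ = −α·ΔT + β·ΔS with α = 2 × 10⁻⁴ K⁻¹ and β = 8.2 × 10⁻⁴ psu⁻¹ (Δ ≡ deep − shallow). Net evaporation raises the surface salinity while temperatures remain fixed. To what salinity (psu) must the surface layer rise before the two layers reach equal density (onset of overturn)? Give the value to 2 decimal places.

Neutral buoyancy requires −α(T_deep − T_surf) + β(S_deep − S_surf′) = 0.
S_surf′ = S_deep − (α/β)·ΔT = 37.94 − (2 × 10⁻⁴/8.2 × 10⁻⁴)·(+0.6) = 37.7937 psu.
Increase required: 37.7937 − 37.32 = 0.4737 psu.

37.79 psu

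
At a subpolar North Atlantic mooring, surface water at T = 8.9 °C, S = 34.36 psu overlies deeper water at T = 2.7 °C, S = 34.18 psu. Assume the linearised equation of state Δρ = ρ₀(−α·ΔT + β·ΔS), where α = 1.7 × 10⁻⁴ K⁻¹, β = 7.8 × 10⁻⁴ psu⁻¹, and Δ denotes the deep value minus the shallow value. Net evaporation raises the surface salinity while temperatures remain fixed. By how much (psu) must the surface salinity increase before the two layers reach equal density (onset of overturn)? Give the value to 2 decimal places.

1.17 psu

Neutral buoyancy requires −α(T_deep − T_surf) + β(S_deep − S_surf′) = 0.
S_surf′ = S_deep − (α/β)·ΔT = 34.18 − (1.7 × 10⁻⁴/7.8 × 10⁻⁴)·(-6.2) = 35.5313 psu.
Increase required: 35.5313 − 34.36 = 1.1713 psu.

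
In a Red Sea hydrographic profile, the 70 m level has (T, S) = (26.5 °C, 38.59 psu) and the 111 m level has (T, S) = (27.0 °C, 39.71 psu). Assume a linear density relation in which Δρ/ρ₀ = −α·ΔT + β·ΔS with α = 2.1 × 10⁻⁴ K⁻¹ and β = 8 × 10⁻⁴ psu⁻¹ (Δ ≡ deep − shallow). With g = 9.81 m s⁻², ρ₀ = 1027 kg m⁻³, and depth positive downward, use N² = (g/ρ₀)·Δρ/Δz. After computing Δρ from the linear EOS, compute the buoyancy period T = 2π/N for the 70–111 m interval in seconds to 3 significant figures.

ΔT = +0.5 K, ΔS = +1.12 psu (deep − shallow).
Δρ/ρ₀ = −αΔT + βΔS = -1.05 × 10⁻⁴ + 8.96 × 10⁻⁴ = 7.91 × 10⁻⁴, so Δρ ≈ 0.8124 kg m⁻³.
N² = (g/ρ₀)·Δρ/Δz = g·(Δρ/ρ₀)/Δz = 9.81 × 7.91 × 10⁻⁴ / 41 = 1.8926 × 10⁻⁴ s⁻².
N = √(1.8926 × 10⁻⁴) = 0.013757 rad s⁻¹ → T = 2π/N = 456.73 s ≈ 457 s.

457 s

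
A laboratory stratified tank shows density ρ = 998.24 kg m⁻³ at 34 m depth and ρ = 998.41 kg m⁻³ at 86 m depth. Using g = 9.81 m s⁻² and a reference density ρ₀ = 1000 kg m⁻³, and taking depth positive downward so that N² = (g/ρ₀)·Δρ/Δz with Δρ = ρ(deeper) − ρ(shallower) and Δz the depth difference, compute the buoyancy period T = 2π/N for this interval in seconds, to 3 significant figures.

Δρ = 998.41 − 998.24 = 0.17 kg m⁻³ over Δz = 86 − 34 = 52 m.
N² = (9.81/1000) × (0.17/52) = 3.2071 × 10⁻⁵ s⁻².
N = √(3.2071 × 10⁻⁵) = 5.6631 × 10⁻³ rad s⁻¹, so T = 2π/N = 1.1095 × 10³ s ≈ 1.11 × 10³ s.

1.11 × 10³ s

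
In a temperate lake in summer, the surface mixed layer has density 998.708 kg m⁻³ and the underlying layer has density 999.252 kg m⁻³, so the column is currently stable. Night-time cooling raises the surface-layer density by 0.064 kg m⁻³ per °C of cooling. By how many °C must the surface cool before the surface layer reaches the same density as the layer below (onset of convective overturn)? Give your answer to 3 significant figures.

8.50 °C

Density deficit of the surface layer: 999.252 − 998.708 = 0.544 kg m⁻³.
Required change = 0.544 / 0.064 = 8.50 °C.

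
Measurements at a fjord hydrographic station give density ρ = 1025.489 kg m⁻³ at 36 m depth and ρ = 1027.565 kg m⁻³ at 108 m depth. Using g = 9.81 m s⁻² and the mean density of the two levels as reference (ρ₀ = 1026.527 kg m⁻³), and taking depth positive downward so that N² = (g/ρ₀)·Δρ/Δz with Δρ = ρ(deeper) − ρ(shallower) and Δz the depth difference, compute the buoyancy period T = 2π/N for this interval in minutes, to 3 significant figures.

Δρ = 1027.565 − 1025.489 = 2.076 kg m⁻³ over Δz = 108 − 36 = 72 m.
N² = (9.81/1026.527) × (2.076/72) = 2.7555 × 10⁻⁴ s⁻².
N = √(2.7555 × 10⁻⁴) = 0.016600 rad s⁻¹, so T = 2π/N = 378.51 s = 6.3085 min ≈ 6.31 min.
N² > 0, so the interval is statically stable.

6.31 min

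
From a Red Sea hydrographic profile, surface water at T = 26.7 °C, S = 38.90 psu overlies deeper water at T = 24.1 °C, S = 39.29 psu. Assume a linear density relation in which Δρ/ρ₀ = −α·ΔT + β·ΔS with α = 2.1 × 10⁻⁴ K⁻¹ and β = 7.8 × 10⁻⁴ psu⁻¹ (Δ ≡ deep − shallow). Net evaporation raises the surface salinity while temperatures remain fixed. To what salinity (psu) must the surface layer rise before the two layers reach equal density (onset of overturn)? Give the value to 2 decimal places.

Neutral buoyancy requires −α(T_deep − T_surf) + β(S_deep − S_surf′) = 0.
S_surf′ = S_deep − (α/β)·ΔT = 39.29 − (2.1 × 10⁻⁴/7.8 × 10⁻⁴)·(-2.6) = 39.9900 psu.
Increase required: 39.9900 − 38.90 = 1.0900 psu.

39.99 psu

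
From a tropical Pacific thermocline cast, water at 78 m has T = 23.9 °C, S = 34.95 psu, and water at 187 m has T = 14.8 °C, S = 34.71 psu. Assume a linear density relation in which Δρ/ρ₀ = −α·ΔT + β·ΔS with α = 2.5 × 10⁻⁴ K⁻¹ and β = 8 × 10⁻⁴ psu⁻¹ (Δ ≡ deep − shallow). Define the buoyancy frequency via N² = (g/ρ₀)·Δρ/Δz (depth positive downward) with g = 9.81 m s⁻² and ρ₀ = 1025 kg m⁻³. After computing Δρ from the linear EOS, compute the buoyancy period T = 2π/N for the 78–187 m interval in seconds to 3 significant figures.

ΔT = -9.1 K, ΔS = -0.24 psu (deep − shallow).
Δρ/ρ₀ = −αΔT + βΔS = 2.275 × 10⁻³ − 1.92 × 10⁻⁴ = 2.083 × 10⁻³, so Δρ ≈ 2.135 kg m⁻³.
N² = (g/ρ₀)·Δρ/Δz = g·(Δρ/ρ₀)/Δz = 9.81 × 2.083 × 10⁻³ / 109 = 1.8747 × 10⁻⁴ s⁻².
N = √(1.8747 × 10⁻⁴) = 0.013692 rad s⁻¹ → T = 2π/N = 458.89 s ≈ 459 s.

459 s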